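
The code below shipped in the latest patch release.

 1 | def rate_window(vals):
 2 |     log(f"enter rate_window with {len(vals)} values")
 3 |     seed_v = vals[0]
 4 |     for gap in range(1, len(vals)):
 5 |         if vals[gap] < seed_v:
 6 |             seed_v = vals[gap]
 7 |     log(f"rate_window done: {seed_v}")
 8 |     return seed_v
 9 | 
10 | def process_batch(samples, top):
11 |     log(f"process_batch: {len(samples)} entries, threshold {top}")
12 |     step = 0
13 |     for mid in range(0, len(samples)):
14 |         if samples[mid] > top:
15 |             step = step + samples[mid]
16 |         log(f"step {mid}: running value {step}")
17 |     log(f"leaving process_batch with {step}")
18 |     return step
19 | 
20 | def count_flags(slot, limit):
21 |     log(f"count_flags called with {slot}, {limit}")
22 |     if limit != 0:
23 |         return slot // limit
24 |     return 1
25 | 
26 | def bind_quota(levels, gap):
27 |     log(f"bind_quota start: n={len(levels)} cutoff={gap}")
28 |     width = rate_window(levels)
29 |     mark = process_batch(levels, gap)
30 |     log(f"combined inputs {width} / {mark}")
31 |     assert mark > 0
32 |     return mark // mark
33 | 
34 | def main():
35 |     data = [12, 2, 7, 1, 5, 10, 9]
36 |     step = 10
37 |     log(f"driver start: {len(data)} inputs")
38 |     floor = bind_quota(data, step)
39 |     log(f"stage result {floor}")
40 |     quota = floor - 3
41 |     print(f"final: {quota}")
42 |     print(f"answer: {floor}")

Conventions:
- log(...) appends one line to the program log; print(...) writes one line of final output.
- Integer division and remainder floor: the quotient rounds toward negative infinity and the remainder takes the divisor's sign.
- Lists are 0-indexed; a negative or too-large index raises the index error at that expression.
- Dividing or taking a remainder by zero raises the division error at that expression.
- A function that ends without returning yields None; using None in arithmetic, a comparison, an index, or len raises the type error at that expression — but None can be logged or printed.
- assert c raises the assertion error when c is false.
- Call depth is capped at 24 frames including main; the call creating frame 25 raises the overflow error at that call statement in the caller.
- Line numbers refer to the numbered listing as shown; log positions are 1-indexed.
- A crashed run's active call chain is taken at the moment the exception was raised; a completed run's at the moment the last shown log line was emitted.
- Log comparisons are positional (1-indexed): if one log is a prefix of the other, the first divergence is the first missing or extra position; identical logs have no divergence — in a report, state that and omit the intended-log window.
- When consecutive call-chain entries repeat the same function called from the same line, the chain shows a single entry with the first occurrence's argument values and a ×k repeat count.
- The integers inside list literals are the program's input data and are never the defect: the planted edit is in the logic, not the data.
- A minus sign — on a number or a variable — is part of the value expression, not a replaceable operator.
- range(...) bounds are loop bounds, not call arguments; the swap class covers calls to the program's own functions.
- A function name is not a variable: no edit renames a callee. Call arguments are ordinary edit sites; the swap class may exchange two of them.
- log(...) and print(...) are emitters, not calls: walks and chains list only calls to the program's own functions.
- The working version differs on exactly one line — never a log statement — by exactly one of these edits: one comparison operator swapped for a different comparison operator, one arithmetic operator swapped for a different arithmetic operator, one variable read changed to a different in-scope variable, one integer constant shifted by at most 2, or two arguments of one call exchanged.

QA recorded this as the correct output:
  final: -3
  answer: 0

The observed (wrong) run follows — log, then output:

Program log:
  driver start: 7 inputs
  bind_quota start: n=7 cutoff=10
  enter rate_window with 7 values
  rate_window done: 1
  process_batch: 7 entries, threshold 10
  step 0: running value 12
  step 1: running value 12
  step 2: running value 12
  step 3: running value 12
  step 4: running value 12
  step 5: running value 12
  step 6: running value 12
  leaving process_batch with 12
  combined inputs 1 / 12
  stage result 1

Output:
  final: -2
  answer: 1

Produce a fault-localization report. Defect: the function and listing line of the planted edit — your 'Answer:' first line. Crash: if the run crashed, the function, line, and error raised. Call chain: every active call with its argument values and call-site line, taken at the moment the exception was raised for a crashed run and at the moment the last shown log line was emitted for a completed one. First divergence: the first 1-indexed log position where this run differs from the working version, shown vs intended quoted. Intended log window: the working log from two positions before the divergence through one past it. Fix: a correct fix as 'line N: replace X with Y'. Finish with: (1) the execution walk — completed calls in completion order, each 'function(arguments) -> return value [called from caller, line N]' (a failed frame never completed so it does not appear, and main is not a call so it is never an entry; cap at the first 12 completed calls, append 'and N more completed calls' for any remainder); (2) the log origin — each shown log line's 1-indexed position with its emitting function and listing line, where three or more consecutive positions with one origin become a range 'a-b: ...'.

Answer: the defect is in bind_quota at line 32.
Core observation: Log line 15 is where behavior first shows: 'stage result 1' appears instead of 'stage result 0'.
Call chain: main.
First divergence: position 15; shown 'stage result 1' vs intended 'stage result 0'.
Intended log window:
  13: leaving process_batch with 12
  14: combined inputs 1 / 12
  15: stage result 0
Execution walk:
  rate_window([12, 2, 7, 1, 5, 10, 9]) -> 1  [called from bind_quota, line 28]
  process_batch([12, 2, 7, 1, 5, 10, 9], 10) -> 12  [called from bind_quota, line 29]
  bind_quota([12, 2, 7, 1, 5, 10, 9], 10) -> 1  [called from main, line 38]
Log origin:
  1: from main, line 37
  2: from bind_quota, line 27
  3: from rate_window, line 2
  4: from rate_window, line 7
  5: from process_batch, line 11
  6-12: from process_batch, line 16
  13: from process_batch, line 17
  14: from bind_quota, line 30
  15: from main, line 39
A correct fix: line 32: replace `mark // mark` with `width // mark`.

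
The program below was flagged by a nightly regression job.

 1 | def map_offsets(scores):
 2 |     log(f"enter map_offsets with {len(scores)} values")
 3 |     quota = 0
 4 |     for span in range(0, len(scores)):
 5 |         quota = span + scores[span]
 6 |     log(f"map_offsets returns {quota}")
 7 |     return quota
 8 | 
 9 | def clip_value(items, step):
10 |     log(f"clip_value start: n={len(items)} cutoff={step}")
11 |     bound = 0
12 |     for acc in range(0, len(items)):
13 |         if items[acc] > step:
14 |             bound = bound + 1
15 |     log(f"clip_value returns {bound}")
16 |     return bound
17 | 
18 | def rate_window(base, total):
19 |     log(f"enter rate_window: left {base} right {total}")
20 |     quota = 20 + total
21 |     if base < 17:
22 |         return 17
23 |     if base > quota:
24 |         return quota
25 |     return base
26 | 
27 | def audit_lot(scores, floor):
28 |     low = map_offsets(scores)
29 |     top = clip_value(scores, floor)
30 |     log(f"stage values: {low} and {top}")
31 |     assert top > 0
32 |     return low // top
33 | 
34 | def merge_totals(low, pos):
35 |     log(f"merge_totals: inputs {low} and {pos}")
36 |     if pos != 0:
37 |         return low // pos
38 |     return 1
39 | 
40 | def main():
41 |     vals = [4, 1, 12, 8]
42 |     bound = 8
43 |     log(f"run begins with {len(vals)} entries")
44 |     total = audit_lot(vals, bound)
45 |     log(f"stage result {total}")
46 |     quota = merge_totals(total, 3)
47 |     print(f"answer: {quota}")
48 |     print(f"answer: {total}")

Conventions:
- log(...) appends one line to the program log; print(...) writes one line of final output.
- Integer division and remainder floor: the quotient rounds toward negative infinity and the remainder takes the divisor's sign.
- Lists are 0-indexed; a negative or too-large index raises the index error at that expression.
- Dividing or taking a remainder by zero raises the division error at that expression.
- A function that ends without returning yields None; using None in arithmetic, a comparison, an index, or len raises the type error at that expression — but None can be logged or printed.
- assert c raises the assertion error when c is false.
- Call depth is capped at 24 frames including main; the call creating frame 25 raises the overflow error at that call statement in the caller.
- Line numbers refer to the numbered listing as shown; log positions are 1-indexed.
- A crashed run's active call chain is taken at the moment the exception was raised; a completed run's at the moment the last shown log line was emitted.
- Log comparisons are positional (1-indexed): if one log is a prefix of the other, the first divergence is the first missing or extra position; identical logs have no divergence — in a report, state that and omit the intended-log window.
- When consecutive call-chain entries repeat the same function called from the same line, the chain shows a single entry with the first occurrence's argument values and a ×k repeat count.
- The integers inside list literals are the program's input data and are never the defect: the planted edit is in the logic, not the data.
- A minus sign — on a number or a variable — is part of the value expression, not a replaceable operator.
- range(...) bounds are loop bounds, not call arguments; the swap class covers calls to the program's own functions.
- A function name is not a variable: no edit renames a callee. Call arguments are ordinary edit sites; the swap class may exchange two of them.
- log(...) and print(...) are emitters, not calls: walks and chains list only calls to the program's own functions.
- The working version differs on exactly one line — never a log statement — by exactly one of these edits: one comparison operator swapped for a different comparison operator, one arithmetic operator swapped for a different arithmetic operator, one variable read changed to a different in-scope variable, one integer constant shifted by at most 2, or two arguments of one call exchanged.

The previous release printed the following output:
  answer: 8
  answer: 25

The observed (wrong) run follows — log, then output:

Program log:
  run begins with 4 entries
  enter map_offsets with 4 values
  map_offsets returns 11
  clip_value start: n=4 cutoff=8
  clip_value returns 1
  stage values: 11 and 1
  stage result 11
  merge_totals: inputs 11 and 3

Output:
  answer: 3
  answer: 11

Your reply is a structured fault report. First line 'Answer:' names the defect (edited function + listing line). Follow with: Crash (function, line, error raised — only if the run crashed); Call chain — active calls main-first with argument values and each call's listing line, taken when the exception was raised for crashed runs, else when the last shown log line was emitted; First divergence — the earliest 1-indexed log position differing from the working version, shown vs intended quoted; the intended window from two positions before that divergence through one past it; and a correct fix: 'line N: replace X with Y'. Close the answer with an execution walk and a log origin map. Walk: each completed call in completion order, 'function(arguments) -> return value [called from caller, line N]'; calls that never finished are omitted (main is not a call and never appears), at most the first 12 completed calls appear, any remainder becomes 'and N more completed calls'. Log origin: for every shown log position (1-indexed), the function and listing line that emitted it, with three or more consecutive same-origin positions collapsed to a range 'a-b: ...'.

Answer: the defect is in map_offsets at line 5.
Key observation: Everything matches until log position 3, which reads 'map_offsets returns 11' in place of 'map_offsets returns 25'.
Call chain: main -> merge_totals(11, 3) (called at line 46).
First divergence: position 3 — shown 'map_offsets returns 11', intended 'map_offsets returns 25'.
Intended log window:
  1: run begins with 4 entries
  2: enter map_offsets with 4 values
  3: map_offsets returns 25
  4: clip_value start: n=4 cutoff=8
Execution walk:
  map_offsets([4, 1, 12, 8]) -> 11  [called from audit_lot, line 28]
  clip_value([4, 1, 12, 8], 8) -> 1  [called from audit_lot, line 29]
  audit_lot([4, 1, 12, 8], 8) -> 11  [called from main, line 44]
  merge_totals(11, 3) -> 3  [called from main, line 46]
Log origin:
  1: logged in main at line 43
  2: logged in map_offsets at line 2
  3: logged in map_offsets at line 6
  4: logged in clip_value at line 10
  5: logged in clip_value at line 15
  6: logged in audit_lot at line 30
  7: logged in main at line 45
  8: logged in merge_totals at line 35
A correct fix: line 5: replace `span + scores[span]` with `quota + scores[span]`.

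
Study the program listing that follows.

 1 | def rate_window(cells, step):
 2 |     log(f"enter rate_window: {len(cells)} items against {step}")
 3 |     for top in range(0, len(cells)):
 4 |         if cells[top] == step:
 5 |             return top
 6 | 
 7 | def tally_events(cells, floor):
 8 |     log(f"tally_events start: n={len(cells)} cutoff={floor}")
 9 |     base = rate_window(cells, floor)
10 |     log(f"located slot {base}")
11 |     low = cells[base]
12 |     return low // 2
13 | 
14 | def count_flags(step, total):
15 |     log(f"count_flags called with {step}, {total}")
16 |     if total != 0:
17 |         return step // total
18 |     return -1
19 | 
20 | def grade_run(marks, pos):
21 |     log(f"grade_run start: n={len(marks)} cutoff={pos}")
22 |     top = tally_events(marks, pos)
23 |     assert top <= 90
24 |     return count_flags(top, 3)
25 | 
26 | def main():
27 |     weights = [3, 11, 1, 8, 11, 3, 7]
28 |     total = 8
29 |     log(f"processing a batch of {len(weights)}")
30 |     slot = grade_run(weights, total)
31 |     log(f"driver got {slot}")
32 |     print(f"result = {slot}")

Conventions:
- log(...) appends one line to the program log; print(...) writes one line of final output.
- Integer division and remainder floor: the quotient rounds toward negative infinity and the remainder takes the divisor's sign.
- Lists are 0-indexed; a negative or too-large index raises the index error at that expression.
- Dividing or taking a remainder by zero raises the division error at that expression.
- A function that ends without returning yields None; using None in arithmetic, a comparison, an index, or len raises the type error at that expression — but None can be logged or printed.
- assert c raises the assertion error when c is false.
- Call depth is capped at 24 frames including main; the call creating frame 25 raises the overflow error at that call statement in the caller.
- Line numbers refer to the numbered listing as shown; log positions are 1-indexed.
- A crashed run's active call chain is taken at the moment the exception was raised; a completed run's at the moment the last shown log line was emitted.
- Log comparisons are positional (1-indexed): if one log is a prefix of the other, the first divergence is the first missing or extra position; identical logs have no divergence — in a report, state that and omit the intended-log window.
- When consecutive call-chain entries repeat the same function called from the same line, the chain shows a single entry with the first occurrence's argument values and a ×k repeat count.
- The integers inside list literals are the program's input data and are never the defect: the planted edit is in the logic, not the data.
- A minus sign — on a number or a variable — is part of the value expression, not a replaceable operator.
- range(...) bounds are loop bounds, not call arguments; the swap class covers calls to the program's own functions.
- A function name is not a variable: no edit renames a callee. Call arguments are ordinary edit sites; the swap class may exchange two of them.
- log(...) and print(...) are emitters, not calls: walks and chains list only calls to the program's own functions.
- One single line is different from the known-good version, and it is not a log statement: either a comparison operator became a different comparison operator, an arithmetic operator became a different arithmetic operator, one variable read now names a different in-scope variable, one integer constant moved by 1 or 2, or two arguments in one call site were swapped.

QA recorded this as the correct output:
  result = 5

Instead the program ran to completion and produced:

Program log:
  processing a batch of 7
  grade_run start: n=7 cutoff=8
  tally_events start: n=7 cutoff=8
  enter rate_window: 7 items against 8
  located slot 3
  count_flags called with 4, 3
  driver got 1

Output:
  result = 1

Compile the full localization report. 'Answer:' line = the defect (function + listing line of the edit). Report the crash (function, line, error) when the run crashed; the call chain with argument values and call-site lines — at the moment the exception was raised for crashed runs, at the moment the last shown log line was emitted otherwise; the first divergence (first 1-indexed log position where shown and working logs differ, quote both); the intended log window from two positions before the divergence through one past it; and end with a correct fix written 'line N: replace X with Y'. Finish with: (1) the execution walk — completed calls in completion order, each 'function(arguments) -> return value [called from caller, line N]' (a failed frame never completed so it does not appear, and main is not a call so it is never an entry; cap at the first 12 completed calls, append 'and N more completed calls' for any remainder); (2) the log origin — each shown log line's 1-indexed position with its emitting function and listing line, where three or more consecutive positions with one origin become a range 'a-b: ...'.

Answer: the defect is in tally_events at line 12.
Key observation: Everything matches until log position 6, which reads 'count_flags called with 4, 3' in place of 'count_flags called with 16, 3'.
Call chain: main.
First divergence: position 6 — shown 'count_flags called with 4, 3', intended 'count_flags called with 16, 3'.
Intended log window:
  4: enter rate_window: 7 items against 8
  5: located slot 3
  6: count_flags called with 16, 3
  7: driver got 5
Execution walk:
  rate_window([3, 11, 1, 8, 11, 3, 7], 8) -> 3  [called from tally_events, line 9]
  tally_events([3, 11, 1, 8, 11, 3, 7], 8) -> 4  [called from grade_run, line 22]
  count_flags(4, 3) -> 1  [called from grade_run, line 24]
  grade_run([3, 11, 1, 8, 11, 3, 7], 8) -> 1  [called from main, line 30]
Log line origins:
  1 — main, line 29
  2 — grade_run, line 21
  3 — tally_events, line 8
  4 — rate_window, line 2
  5 — tally_events, line 10
  6 — count_flags, line 15
  7 — main, line 31
A correct fix: line 12: replace `//` with `*`.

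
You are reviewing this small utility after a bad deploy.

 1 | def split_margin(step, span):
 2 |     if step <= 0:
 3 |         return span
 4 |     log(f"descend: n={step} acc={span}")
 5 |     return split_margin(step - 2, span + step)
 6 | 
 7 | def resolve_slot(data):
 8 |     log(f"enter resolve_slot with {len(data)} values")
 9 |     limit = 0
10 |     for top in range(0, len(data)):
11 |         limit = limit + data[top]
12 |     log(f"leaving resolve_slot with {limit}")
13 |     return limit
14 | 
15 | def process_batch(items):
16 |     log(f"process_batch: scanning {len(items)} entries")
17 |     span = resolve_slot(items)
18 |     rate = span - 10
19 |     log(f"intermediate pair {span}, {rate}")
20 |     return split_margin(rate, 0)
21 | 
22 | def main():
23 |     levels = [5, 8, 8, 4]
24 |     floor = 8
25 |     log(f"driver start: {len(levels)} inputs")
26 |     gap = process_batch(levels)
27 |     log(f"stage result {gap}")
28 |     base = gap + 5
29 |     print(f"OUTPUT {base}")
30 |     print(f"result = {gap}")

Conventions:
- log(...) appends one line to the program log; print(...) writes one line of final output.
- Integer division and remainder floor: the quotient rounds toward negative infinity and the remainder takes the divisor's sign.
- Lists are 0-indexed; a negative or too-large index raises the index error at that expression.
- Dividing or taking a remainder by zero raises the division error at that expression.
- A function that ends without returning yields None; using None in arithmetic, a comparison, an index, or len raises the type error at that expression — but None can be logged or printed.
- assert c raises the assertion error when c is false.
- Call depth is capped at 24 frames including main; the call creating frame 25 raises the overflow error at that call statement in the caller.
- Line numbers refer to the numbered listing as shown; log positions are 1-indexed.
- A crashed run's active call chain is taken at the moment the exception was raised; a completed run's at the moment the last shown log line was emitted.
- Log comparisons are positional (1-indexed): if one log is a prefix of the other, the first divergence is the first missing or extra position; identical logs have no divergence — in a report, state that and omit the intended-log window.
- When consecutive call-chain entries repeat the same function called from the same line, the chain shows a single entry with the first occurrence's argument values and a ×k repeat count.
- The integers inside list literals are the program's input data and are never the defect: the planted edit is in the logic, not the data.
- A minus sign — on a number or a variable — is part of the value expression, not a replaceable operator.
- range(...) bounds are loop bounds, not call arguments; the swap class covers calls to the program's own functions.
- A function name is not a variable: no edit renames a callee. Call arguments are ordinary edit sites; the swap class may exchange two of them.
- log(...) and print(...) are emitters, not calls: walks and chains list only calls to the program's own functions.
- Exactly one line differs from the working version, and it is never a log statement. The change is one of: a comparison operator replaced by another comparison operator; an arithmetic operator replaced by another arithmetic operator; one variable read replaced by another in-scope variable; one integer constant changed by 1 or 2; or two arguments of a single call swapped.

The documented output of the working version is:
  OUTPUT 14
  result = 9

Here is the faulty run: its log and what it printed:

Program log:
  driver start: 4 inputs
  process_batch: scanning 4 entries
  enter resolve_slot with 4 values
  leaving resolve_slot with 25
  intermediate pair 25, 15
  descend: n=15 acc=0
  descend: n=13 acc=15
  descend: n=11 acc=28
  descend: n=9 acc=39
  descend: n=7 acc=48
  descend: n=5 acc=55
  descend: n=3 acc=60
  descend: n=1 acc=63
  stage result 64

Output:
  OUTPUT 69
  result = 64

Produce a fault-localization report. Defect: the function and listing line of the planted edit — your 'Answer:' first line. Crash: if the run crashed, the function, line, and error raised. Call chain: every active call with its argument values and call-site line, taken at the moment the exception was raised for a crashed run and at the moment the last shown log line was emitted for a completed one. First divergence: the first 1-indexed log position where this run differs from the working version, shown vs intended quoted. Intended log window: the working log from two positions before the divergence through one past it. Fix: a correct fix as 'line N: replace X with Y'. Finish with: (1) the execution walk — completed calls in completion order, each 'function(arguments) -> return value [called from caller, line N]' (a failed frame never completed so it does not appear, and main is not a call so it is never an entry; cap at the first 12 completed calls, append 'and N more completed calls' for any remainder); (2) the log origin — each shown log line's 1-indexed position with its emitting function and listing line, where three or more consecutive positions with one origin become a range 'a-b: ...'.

Answer: the defect is in process_batch at line 18.
Key observation: At log position 5 the runs split — shown 'intermediate pair 25, 15', but the working version logs 'intermediate pair 25, 5'.
Call chain: main.
First divergence: at position 5 the run shows 'intermediate pair 25, 15' where the working version logs 'intermediate pair 25, 5'.
Intended log window:
  3: enter resolve_slot with 4 values
  4: leaving resolve_slot with 25
  5: intermediate pair 25, 5
  6: descend: n=5 acc=0
Execution walk:
  resolve_slot([5, 8, 8, 4]) -> 25  [called from process_batch, line 17]
  split_margin(-1, 64) -> 64  [called from split_margin, line 5]
  split_margin(1, 63) -> 64  [called from split_margin, line 5]
  split_margin(3, 60) -> 64  [called from split_margin, line 5]
  split_margin(5, 55) -> 64  [called from split_margin, line 5]
  split_margin(7, 48) -> 64  [called from split_margin, line 5]
  split_margin(9, 39) -> 64  [called from split_margin, line 5]
  split_margin(11, 28) -> 64  [called from split_margin, line 5]
  split_margin(13, 15) -> 64  [called from split_margin, line 5]
  split_margin(15, 0) -> 64  [called from process_batch, line 20]
  process_batch([5, 8, 8, 4]) -> 64  [called from main, line 26]
Log origin:
  1: emitted by main (line 25)
  2: emitted by process_batch (line 16)
  3: emitted by resolve_slot (line 8)
  4: emitted by resolve_slot (line 12)
  5: emitted by process_batch (line 19)
  6-13: emitted by split_margin (line 4)
  14: emitted by main (line 27)
A correct fix: line 18: replace `-` with `%`.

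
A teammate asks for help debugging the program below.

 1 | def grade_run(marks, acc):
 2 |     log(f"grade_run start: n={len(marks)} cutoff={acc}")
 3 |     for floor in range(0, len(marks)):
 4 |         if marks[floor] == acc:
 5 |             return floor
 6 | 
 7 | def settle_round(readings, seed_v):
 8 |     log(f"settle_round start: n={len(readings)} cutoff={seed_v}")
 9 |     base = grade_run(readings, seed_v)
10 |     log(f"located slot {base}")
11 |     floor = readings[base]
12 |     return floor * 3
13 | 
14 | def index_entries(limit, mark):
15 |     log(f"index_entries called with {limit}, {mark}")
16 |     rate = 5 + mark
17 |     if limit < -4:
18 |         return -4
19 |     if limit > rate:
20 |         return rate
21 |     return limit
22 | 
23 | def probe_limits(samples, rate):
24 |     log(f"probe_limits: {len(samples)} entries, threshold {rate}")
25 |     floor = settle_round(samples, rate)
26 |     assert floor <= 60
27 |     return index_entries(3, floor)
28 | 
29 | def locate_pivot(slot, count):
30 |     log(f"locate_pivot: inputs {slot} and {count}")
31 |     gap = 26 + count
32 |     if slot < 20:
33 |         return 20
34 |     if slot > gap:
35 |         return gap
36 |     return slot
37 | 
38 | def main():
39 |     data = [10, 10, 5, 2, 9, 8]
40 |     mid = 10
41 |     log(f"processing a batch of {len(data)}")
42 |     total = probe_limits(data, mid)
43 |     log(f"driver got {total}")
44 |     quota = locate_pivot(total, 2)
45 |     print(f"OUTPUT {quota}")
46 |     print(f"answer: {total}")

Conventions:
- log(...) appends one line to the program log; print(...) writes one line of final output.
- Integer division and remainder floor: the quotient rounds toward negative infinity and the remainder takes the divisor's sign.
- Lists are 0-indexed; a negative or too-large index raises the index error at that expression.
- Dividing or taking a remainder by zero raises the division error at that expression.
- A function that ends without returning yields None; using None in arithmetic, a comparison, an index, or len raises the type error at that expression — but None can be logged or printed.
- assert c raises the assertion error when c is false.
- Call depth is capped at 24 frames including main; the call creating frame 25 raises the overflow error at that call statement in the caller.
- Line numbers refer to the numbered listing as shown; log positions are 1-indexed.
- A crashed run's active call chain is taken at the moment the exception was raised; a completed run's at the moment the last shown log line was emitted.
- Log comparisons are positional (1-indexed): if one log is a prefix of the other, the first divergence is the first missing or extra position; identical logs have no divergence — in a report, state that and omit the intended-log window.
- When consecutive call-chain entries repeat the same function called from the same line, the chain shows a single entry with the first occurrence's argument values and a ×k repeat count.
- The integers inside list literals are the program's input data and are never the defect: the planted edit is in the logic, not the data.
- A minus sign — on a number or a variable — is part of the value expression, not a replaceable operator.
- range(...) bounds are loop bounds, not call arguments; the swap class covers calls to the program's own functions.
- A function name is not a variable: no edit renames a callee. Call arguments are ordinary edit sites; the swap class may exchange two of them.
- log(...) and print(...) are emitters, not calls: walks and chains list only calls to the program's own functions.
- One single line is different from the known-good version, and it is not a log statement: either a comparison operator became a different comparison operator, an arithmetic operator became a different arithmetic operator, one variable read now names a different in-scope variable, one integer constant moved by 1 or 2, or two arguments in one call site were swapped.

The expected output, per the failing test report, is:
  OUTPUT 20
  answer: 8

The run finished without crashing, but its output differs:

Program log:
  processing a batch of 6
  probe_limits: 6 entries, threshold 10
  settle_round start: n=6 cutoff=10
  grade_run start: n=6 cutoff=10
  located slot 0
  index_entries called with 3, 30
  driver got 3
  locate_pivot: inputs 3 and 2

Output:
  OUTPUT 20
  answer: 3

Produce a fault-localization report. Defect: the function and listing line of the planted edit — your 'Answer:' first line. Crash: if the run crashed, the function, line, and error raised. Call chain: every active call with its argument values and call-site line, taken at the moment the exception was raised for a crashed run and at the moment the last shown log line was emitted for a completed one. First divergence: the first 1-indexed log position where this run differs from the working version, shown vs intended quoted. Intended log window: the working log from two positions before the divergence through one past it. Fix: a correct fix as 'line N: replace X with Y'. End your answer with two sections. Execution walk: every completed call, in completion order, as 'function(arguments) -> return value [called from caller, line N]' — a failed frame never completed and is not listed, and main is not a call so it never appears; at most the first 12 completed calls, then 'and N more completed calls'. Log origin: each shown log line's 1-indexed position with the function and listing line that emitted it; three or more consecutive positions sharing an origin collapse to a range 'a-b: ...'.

Answer: the defect is in probe_limits at line 27.
Key fact: Everything matches until log position 6, which reads 'index_entries called with 3, 30' in place of 'index_entries called with 30, 3'.
Call chain: main -> locate_pivot(3, 2) (called at line 44).
First divergence: position 6 — the shown line 'index_entries called with 3, 30' should read 'index_entries called with 30, 3'.
Intended log window:
  4: grade_run start: n=6 cutoff=10
  5: located slot 0
  6: index_entries called with 30, 3
  7: driver got 8
Execution walk:
  grade_run([10, 10, 5, 2, 9, 8], 10) -> 0  [called from settle_round, line 9]
  settle_round([10, 10, 5, 2, 9, 8], 10) -> 30  [called from probe_limits, line 25]
  index_entries(3, 30) -> 3  [called from probe_limits, line 27]
  probe_limits([10, 10, 5, 2, 9, 8], 10) -> 3  [called from main, line 42]
  locate_pivot(3, 2) -> 20  [called from main, line 44]
Log origins:
  1 — main, line 41
  2 — probe_limits, line 24
  3 — settle_round, line 8
  4 — grade_run, line 2
  5 — settle_round, line 10
  6 — index_entries, line 15
  7 — main, line 43
  8 — locate_pivot, line 30
A correct fix: line 27: replace `index_entries(3, floor)` with `index_entries(floor, 3)`.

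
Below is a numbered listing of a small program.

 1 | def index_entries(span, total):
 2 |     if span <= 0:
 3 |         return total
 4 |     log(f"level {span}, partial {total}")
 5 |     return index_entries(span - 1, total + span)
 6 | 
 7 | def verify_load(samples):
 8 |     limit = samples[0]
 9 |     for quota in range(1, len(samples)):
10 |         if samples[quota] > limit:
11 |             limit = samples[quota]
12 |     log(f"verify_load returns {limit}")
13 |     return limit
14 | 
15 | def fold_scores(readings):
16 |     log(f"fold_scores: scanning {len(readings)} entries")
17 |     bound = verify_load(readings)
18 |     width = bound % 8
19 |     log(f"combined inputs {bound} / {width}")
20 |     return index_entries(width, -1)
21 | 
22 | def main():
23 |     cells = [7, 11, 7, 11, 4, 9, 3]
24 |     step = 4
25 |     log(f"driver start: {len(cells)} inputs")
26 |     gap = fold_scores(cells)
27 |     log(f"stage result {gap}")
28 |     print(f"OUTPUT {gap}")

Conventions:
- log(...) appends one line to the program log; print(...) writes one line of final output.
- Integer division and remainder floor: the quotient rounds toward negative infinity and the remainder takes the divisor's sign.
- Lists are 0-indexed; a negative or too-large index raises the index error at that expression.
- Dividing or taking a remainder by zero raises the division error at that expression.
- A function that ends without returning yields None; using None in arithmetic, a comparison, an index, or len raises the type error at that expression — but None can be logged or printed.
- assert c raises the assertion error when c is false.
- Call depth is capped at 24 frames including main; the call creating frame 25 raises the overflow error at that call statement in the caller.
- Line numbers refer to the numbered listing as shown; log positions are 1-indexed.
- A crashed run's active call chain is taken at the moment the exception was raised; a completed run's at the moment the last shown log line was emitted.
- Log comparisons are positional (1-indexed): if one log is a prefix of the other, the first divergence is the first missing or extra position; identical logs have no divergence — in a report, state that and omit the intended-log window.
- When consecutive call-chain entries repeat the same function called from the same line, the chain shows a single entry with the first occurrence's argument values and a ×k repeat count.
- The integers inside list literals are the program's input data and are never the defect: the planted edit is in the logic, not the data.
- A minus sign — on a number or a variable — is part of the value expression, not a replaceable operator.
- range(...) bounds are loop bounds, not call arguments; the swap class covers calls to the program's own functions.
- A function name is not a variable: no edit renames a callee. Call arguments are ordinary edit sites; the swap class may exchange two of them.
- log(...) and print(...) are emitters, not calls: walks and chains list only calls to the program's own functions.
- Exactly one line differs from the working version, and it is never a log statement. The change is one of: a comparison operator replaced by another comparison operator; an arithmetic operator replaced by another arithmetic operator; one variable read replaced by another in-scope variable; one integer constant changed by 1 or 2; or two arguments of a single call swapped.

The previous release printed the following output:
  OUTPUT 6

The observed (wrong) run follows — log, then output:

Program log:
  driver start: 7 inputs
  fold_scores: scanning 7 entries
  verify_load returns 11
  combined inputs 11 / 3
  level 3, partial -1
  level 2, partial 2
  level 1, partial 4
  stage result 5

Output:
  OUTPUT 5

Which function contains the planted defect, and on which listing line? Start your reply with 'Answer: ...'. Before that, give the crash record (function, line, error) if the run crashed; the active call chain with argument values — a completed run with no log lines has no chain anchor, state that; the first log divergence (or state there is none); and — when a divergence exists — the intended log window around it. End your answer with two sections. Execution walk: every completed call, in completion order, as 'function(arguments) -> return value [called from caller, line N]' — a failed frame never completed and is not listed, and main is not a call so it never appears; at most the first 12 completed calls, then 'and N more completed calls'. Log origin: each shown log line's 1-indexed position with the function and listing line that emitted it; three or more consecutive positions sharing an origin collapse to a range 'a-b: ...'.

Answer: the defect is in fold_scores at line 20.
The tell: The log first diverges at position 5: the faulty run prints 'level 3, partial -1' where the working version prints 'level 3, partial 0'.
Call chain: main.
First divergence: position 5 — shown 'level 3, partial -1', intended 'level 3, partial 0'.
Intended log window:
  3: verify_load returns 11
  4: combined inputs 11 / 3
  5: level 3, partial 0
  6: level 2, partial 3
Execution walk:
  verify_load([7, 11, 7, 11, 4, 9, 3]) -> 11  [called from fold_scores, line 17]
  index_entries(0, 5) -> 5  [called from index_entries, line 5]
  index_entries(1, 4) -> 5  [called from index_entries, line 5]
  index_entries(2, 2) -> 5  [called from index_entries, line 5]
  index_entries(3, -1) -> 5  [called from fold_scores, line 20]
  fold_scores([7, 11, 7, 11, 4, 9, 3]) -> 5  [called from main, line 26]
Log origins:
  1 — main, line 25
  2 — fold_scores, line 16
  3 — verify_load, line 12
  4 — fold_scores, line 19
  5-7 — index_entries, line 4
  8 — main, line 27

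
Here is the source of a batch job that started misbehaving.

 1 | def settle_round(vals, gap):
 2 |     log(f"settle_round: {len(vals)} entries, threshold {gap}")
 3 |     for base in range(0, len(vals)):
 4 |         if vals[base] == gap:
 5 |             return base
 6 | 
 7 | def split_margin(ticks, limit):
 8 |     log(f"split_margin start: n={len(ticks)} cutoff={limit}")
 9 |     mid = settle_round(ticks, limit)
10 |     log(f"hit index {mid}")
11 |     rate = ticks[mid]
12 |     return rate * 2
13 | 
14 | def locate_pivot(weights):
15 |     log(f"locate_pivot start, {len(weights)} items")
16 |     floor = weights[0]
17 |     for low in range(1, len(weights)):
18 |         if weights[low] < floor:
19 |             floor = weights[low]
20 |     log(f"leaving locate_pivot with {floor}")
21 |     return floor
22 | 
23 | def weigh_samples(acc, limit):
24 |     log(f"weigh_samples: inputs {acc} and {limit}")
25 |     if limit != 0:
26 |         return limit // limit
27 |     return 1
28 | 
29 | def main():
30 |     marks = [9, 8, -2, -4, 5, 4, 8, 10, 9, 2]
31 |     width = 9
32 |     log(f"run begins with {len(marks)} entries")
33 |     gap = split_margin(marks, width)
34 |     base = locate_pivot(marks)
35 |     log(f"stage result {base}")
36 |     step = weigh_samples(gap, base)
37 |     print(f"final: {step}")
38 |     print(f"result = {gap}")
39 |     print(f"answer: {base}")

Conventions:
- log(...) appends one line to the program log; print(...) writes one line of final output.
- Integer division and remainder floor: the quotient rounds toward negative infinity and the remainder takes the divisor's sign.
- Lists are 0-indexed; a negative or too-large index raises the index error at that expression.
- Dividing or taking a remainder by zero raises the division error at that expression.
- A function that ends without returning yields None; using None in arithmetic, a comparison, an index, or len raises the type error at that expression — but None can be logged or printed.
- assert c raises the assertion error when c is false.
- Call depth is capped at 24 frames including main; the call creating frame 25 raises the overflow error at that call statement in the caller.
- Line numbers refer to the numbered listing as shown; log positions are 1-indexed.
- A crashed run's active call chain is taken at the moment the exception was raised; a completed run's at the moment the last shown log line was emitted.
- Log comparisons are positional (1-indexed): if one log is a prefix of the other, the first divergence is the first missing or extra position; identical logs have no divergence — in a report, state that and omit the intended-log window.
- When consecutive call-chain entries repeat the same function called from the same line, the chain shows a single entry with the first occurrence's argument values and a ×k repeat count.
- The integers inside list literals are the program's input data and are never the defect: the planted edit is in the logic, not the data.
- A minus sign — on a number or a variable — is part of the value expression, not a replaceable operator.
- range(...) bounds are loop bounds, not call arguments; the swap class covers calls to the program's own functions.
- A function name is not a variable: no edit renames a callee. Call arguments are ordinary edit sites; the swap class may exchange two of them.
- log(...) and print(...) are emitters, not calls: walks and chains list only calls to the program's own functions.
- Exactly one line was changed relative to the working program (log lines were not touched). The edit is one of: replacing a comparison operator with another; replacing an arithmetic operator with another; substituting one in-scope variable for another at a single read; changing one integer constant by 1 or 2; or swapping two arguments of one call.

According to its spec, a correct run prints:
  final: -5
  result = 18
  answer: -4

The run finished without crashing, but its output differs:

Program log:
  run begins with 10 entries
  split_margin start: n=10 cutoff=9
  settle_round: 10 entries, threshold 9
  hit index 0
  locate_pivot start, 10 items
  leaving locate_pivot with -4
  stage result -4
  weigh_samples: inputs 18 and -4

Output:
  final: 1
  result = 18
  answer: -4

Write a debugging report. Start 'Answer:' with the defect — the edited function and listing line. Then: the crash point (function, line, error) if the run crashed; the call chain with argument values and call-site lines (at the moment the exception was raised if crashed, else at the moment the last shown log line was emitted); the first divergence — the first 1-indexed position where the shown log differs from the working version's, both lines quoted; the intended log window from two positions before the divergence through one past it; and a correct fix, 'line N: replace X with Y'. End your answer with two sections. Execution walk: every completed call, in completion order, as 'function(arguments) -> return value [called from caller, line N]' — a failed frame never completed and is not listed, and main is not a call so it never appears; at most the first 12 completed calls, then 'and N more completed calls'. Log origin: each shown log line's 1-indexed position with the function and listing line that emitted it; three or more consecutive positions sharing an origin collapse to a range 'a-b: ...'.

Answer: the defect is in weigh_samples at line 26.
The tell: Nothing in the log betrays the bug — only the output does.
Call chain: main -> weigh_samples(18, -4) (called at line 36).
First divergence: there is none — every log position agrees.
Execution walk:
  settle_round([9, 8, -2, -4, 5, 4, 8, 10, 9, 2], 9) -> 0  [called from split_margin, line 9]
  split_margin([9, 8, -2, -4, 5, 4, 8, 10, 9, 2], 9) -> 18  [called from main, line 33]
  locate_pivot([9, 8, -2, -4, 5, 4, 8, 10, 9, 2]) -> -4  [called from main, line 34]
  weigh_samples(18, -4) -> 1  [called from main, line 36]
Log origin:
  1: from main, line 32
  2: from split_margin, line 8
  3: from settle_round, line 2
  4: from split_margin, line 10
  5: from locate_pivot, line 15
  6: from locate_pivot, line 20
  7: from main, line 35
  8: from weigh_samples, line 24
A correct fix: line 26: replace `limit // limit` with `acc // limit`.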